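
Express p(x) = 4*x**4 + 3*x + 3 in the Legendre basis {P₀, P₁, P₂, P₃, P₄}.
(19/5)P₀ + (3)P₁ + (16/7)P₂ + (32/35)P₄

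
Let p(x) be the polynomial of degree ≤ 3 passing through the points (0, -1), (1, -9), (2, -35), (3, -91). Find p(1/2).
-7/2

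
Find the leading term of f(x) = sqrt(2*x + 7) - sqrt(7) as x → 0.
sqrt(7)*x/7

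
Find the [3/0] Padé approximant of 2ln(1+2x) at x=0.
4*x*(4*x**2 - 3*x + 3)/3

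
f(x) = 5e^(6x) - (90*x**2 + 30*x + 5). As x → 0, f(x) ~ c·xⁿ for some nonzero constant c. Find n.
3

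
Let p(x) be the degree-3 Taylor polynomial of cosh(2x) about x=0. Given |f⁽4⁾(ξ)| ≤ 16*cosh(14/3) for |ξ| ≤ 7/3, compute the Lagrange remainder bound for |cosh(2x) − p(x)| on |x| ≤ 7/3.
4802*cosh(14/3)/243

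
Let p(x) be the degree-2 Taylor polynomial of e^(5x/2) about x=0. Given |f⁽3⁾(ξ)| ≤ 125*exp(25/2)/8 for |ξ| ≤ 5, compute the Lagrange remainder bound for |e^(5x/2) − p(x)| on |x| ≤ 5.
15625*exp(25/2)/48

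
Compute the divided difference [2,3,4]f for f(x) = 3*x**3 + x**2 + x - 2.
28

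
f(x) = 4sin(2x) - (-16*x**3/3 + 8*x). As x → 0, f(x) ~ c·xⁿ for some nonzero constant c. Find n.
5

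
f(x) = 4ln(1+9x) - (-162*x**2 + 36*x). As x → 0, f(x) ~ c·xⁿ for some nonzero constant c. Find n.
3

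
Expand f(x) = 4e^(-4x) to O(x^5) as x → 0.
4 - 16*x + 32*x**2 - 128*x**3/3 + 128*x**4/3 + O(x**5)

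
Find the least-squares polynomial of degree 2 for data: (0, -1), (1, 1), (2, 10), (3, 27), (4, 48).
-43/35 + (-26/35)x + (23/7)x²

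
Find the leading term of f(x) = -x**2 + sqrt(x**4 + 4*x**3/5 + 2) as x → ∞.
2*x/5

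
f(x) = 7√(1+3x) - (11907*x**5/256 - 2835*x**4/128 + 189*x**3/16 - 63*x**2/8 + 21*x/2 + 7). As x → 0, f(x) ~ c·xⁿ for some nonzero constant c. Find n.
6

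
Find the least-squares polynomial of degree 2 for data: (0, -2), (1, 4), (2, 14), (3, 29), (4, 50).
-9/5 + (29/10)x + (5/2)x²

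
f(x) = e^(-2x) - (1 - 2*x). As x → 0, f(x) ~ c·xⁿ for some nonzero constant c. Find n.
2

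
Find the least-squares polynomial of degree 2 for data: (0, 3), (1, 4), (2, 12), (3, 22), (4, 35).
88/35 + (27/35)x + (13/7)x²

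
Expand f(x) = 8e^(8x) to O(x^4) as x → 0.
8 + 64*x + 256*x**2 + 2048*x**3/3 + O(x**4)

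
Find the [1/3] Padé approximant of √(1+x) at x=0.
(7*x/8 + 1)/(x**3/64 - x**2/16 + 3*x/8 + 1)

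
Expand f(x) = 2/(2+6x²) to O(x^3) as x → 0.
1 - 3*x**2 + O(x**3)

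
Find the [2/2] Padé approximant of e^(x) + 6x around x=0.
(-145*x**2/132 + 149*x/22 + 1)/(-x**2/132 - 5*x/22 + 1)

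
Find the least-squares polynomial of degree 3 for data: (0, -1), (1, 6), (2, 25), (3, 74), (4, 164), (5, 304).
-83/126 + (1565/756)x + (92/63)x² + (223/108)x³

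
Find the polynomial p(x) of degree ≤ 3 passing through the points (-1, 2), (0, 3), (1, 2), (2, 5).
x**3 - x**2 - x + 3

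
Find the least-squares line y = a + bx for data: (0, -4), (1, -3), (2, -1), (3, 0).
a = -41/10, b = 7/5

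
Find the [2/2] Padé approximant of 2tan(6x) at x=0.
12*x/(1 - 12*x**2)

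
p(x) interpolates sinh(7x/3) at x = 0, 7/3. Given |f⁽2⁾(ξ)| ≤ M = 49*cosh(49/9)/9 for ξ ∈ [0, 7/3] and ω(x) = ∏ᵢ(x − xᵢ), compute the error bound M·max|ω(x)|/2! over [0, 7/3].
2401*cosh(49/9)/648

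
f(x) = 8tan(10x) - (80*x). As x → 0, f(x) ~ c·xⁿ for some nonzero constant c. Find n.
3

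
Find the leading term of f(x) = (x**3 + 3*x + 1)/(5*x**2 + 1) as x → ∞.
x/5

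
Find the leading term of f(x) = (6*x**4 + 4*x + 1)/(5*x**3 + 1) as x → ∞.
6*x/5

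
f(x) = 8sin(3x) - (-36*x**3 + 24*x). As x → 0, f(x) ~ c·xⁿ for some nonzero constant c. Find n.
5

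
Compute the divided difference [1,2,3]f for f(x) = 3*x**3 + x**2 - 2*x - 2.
19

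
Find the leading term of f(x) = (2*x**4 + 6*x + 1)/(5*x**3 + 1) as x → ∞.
2*x/5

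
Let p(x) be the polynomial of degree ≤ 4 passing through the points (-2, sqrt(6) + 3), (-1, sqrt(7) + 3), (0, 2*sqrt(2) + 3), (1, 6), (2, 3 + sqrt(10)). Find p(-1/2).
-5*sqrt(6)/128 + 3*sqrt(10)/128 + 15*sqrt(7)/32 + 45*sqrt(2)/32 + 81/32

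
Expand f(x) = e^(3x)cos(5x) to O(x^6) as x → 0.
1 + 3*x - 8*x**2 - 33*x**3 - 161*x**4/6 + 239*x**5/10 + O(x**6)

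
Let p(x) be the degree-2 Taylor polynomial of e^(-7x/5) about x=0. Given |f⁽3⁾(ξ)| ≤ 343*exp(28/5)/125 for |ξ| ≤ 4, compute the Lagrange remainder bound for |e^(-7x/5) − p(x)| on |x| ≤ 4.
10976*exp(28/5)/375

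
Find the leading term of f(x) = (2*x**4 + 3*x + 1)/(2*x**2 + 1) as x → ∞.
x**2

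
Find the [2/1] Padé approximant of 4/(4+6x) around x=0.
1/(3*x/2 + 1)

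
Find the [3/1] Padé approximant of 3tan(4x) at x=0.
64*x**3 + 12*x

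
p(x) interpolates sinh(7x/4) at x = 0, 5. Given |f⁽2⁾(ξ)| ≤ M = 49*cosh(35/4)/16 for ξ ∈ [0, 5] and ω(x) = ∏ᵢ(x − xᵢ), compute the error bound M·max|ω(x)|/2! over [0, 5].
1225*cosh(35/4)/128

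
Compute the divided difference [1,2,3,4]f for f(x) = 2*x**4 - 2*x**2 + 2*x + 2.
20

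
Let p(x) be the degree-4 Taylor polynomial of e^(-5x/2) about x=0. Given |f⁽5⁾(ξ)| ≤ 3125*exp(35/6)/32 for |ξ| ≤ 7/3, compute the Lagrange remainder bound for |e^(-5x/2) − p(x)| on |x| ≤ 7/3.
10504375*exp(35/6)/186624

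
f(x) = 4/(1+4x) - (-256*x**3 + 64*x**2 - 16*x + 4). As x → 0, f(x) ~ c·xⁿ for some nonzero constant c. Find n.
4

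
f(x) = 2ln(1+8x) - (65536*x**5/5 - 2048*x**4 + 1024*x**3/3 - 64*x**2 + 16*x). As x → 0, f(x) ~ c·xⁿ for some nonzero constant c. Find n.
6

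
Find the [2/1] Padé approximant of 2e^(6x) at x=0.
(12*x**2 + 8*x + 2)/(1 - 2*x)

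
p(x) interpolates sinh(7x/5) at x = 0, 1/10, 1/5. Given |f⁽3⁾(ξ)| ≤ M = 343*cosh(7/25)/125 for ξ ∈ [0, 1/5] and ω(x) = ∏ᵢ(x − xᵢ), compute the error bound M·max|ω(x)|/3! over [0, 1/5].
343*sqrt(3)*cosh(7/25)/3375000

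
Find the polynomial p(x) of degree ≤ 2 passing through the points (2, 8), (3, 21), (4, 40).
3*x**2 - 2*x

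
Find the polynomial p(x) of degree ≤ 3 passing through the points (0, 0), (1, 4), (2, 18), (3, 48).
x**3 + 2*x**2 + x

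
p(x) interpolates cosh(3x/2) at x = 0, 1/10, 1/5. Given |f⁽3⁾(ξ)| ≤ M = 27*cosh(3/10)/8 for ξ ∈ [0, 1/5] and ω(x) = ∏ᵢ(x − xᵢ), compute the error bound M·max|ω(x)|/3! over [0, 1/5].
sqrt(3)*cosh(3/10)/8000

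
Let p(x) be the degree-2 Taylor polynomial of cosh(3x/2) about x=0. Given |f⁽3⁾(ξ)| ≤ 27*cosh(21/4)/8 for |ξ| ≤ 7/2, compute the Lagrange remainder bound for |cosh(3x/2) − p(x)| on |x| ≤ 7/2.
3087*cosh(21/4)/128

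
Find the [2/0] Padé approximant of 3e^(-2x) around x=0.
6*x**2 - 6*x + 3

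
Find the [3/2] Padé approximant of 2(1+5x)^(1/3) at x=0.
(350*x**3/81 + 70*x**2/3 + 14*x + 2)/(50*x**2/9 + 16*x/3 + 1)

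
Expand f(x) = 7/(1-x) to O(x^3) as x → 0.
7 + 7*x + 7*x**2 + O(x**3)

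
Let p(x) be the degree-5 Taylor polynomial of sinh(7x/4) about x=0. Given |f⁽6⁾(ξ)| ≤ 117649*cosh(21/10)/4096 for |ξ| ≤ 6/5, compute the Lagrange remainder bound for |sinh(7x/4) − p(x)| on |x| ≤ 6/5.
9529569*cosh(21/10)/80000000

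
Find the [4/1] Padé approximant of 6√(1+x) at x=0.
(9*x**4/320 - 3*x**3/20 + 27*x**2/20 + 36*x/5 + 6)/(7*x/10 + 1)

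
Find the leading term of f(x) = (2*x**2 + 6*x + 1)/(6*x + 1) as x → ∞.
x/3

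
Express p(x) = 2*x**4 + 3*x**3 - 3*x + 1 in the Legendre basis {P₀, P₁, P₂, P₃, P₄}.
(7/5)P₀ + (-6/5)P₁ + (8/7)P₂ + (6/5)P₃ + (16/35)P₄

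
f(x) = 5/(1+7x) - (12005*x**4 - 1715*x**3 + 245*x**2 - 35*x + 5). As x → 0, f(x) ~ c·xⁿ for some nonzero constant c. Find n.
5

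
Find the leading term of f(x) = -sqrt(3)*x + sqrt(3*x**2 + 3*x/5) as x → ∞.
sqrt(3)/10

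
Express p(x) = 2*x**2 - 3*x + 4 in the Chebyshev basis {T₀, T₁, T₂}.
(5)T₀ + (-3)T₁ + T₂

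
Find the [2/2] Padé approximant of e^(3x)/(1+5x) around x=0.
(73*x**2/44 + 67*x/33 + 1)/(-631*x**2/132 + 133*x/33 + 1)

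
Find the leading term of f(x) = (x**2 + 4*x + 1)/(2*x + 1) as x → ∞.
x/2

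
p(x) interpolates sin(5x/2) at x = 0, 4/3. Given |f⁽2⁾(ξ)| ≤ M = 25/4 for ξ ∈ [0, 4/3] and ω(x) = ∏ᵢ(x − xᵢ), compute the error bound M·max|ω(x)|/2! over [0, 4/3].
25/18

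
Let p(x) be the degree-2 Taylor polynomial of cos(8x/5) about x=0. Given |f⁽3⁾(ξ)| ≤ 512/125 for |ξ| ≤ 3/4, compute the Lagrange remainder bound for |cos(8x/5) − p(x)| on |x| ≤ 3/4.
36/125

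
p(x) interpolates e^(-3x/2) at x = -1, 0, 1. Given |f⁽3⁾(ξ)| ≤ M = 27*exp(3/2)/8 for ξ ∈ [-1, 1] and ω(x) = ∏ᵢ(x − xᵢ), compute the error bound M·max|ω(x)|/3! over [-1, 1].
sqrt(3)*exp(3/2)/8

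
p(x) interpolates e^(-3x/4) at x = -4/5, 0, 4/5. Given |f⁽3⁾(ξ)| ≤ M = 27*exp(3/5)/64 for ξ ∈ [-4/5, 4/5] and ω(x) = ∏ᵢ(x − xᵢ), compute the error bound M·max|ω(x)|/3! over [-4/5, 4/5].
sqrt(3)*exp(3/5)/125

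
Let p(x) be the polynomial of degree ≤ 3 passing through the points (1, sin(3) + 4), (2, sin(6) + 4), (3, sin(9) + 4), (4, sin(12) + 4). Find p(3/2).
15*sin(6)/16 - 5*sin(9)/16 + sin(12)/16 + 5*sin(3)/16 + 4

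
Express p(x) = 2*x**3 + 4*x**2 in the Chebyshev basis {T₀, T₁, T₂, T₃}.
(2)T₀ + (3/2)T₁ + (2)T₂ + (1/2)T₃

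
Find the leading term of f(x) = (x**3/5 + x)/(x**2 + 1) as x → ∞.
x/5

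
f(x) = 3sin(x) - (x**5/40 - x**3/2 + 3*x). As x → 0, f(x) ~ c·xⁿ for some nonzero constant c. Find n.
7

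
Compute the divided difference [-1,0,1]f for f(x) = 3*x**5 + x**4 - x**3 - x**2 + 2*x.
0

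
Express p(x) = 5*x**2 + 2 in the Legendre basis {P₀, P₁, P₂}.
(11/3)P₀ + (10/3)P₂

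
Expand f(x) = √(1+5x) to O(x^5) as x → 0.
1 + 5*x/2 - 25*x**2/8 + 125*x**3/16 - 3125*x**4/128 + O(x**5)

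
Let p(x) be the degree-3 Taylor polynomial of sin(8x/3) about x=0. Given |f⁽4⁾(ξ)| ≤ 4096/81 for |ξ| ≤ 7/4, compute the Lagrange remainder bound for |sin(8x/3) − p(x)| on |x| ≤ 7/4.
4802/243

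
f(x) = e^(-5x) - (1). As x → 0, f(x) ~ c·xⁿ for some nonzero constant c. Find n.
1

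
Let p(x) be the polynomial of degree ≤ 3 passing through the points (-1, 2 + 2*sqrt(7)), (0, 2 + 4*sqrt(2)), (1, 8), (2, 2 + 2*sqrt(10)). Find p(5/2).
-89/8 - 5*sqrt(7)/8 + 21*sqrt(2)/4 + 35*sqrt(10)/8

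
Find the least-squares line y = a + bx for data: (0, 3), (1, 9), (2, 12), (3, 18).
a = 33/10, b = 24/5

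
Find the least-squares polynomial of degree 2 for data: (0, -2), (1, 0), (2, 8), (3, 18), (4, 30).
-86/35 + (67/35)x + (11/7)x²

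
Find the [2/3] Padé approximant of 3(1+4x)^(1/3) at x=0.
(56*x**2/3 + 16*x + 3)/(-32*x**3/81 + 8*x**2/3 + 4*x + 1)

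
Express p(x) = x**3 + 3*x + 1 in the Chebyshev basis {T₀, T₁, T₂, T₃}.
T₀ + (15/4)T₁ + (1/4)T₃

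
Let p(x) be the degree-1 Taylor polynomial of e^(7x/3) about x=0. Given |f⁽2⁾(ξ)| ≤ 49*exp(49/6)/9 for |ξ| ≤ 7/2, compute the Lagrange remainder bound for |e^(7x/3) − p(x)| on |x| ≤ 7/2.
2401*exp(49/6)/72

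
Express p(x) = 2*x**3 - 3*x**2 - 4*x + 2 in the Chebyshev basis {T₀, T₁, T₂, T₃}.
(1/2)T₀ + (-5/2)T₁ + (-3/2)T₂ + (1/2)T₃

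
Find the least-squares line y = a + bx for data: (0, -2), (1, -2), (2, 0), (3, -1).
a = -2, b = 1/2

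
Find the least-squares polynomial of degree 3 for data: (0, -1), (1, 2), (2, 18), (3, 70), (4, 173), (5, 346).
-17/21 + (11/18)x + (-32/21)x² + (55/18)x³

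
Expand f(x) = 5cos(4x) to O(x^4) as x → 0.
5 - 40*x**2 + O(x**4)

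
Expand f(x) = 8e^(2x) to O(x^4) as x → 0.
8 + 16*x + 16*x**2 + 32*x**3/3 + O(x**4)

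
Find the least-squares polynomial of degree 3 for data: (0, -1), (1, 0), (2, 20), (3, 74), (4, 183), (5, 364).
-10/9 + (-220/189)x + (-22/63)x² + (82/27)x³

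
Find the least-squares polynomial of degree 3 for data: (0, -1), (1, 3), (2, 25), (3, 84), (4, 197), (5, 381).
-58/63 + (43/378)x + (79/126)x² + (79/27)x³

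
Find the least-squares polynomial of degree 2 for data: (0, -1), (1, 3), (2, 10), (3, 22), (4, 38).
-6/7 + (99/70)x + (29/14)x²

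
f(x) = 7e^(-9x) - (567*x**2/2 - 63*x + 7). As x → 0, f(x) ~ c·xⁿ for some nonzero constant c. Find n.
3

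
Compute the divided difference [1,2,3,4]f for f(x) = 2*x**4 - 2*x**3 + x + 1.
18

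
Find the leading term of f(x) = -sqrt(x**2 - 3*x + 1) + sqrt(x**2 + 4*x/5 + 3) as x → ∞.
19/10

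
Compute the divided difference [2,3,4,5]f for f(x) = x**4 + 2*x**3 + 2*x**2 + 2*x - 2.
16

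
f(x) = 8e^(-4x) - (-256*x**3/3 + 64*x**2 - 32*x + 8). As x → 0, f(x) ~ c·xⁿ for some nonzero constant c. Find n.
4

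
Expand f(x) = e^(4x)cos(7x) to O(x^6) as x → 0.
1 + 4*x - 33*x**2/2 - 262*x**3/3 - 2047*x**4/24 + 4421*x**5/30 + O(x**6)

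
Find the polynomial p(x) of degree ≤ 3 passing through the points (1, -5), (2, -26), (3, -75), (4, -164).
-2*x**3 - 2*x**2 - x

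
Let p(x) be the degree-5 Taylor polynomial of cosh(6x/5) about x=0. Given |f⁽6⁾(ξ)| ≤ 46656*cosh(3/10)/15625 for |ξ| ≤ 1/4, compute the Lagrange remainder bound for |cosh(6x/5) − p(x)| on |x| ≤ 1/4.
81*cosh(3/10)/80000000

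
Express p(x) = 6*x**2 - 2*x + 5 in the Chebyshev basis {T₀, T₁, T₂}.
(8)T₀ + (-2)T₁ + (3)T₂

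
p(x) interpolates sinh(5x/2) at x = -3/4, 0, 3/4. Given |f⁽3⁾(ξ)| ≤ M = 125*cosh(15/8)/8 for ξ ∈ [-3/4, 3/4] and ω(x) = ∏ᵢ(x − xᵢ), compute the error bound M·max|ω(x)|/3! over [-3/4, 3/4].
125*sqrt(3)*cosh(15/8)/512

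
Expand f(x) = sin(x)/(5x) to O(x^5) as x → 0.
1/5 - x**2/30 + x**4/600 + O(x**5)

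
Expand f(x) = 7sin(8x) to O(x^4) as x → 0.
56*x - 1792*x**3/3 + O(x**4)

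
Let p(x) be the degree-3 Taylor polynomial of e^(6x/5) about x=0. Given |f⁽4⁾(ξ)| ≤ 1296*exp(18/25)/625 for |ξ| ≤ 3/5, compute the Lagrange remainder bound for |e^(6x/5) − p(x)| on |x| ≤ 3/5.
4374*exp(18/25)/390625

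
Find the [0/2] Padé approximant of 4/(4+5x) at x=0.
1/(5*x/4 + 1)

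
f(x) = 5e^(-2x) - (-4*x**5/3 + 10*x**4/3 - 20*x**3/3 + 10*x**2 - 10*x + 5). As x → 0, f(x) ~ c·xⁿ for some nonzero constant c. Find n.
6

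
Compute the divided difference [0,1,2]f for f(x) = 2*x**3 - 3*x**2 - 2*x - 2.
3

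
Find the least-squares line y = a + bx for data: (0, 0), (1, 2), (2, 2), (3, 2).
a = 3/5, b = 3/5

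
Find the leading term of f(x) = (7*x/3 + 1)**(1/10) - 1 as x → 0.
7*x/30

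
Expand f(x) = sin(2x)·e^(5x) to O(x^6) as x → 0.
2*x + 10*x**2 + 71*x**3/3 + 35*x**4 + 2141*x**5/60 + O(x**6)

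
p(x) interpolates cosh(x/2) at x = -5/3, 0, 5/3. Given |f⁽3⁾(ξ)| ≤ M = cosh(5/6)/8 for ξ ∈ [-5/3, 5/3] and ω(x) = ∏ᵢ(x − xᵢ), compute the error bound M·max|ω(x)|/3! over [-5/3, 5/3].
125*sqrt(3)*cosh(5/6)/5832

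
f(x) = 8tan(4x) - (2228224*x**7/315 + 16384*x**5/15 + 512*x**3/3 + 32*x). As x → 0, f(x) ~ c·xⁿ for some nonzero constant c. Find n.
9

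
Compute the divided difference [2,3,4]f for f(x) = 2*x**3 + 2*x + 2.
18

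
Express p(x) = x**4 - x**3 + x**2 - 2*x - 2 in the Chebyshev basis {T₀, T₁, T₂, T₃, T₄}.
(-9/8)T₀ + (-11/4)T₁ + T₂ + (-1/4)T₃ + (1/8)T₄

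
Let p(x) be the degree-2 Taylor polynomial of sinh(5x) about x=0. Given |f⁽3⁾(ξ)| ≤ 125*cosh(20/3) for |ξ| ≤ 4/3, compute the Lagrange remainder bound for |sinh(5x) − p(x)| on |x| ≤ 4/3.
4000*cosh(20/3)/81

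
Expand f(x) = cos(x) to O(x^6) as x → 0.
1 - x**2/2 + x**4/24 + O(x**6)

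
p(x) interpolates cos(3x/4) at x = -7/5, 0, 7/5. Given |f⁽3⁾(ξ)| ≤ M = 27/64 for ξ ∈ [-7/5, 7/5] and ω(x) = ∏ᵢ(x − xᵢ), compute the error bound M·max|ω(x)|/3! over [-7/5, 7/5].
343*sqrt(3)/8000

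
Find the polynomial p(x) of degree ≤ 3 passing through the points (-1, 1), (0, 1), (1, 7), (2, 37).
3*x**3 + 3*x**2 + 1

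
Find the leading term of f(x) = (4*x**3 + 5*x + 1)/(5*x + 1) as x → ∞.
4*x**2/5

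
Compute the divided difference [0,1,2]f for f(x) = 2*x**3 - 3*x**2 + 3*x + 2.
3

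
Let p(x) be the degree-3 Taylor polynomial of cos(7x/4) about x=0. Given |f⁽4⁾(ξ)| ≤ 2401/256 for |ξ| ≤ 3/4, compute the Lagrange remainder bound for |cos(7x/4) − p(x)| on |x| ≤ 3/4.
64827/524288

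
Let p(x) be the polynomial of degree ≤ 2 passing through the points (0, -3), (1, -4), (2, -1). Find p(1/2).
-4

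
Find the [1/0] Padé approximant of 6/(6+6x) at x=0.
1 - x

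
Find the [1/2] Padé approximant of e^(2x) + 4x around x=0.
(290*x/51 + 1)/(-2*x**2/17 - 16*x/51 + 1)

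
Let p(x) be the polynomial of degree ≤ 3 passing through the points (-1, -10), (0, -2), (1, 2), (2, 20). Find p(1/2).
-5/8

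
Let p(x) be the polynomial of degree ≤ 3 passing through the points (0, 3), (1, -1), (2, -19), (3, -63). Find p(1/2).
2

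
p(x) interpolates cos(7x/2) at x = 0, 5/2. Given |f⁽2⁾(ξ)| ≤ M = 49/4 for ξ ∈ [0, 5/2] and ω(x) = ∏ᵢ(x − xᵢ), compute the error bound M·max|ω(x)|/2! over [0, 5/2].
1225/128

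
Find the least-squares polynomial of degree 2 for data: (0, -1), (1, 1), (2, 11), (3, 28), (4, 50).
-9/7 + (-37/70)x + (47/14)x²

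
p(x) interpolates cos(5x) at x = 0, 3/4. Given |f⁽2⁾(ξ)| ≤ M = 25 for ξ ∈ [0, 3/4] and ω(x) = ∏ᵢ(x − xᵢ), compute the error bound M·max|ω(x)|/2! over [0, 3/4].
225/128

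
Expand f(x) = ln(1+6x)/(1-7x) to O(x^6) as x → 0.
6*x + 24*x**2 + 240*x**3 + 1356*x**4 + 55236*x**5/5 + O(x**6)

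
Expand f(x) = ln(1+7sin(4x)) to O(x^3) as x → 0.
28*x - 392*x**2 + O(x**3)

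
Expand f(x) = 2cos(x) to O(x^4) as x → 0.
2 - x**2 + O(x**4)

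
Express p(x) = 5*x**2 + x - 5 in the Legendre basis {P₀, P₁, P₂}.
(-10/3)P₀ + P₁ + (10/3)P₂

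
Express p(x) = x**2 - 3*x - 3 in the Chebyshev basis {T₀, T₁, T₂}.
(-5/2)T₀ + (-3)T₁ + (1/2)T₂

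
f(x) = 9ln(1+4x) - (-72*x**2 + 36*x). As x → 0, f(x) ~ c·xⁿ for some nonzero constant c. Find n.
3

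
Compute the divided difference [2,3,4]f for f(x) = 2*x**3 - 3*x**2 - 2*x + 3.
15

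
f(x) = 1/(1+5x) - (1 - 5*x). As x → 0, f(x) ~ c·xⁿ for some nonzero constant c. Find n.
2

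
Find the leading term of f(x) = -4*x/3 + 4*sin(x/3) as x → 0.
-2*x**3/81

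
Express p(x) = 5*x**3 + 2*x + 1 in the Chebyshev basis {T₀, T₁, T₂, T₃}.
T₀ + (23/4)T₁ + (5/4)T₃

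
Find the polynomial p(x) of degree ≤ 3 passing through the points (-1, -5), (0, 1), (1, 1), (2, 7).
2*x**3 - 3*x**2 + x + 1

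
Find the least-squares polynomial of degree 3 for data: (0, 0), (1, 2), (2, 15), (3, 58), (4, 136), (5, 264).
5/21 + (-151/63)x + (55/42)x² + (35/18)x³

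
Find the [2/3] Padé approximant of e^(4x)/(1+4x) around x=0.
(52*x**2/35 + 72*x/35 + 1)/(512*x**3/105 - 228*x**2/35 + 72*x/35 + 1)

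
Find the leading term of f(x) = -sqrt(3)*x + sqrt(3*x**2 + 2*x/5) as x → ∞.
sqrt(3)/15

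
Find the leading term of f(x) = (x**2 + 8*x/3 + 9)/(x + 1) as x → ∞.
x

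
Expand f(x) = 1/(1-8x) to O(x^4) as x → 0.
1 + 8*x + 64*x**2 + 512*x**3 + O(x**4)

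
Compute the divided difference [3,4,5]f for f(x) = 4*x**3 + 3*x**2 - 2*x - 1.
51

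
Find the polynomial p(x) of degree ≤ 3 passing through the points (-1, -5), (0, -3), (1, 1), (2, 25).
3*x**3 + x**2 - 3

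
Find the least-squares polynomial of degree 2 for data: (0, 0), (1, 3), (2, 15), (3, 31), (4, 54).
-11/35 + (36/35)x + (22/7)x²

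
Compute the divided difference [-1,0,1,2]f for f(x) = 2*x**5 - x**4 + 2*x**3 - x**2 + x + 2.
10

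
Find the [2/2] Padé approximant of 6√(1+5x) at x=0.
(375*x**2/8 + 75*x/2 + 6)/(25*x**2/16 + 15*x/4 + 1)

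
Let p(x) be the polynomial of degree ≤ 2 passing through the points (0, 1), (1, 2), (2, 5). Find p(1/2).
5/4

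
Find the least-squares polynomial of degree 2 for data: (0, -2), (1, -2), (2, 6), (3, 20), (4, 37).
-87/35 + (-10/7)x + (20/7)x²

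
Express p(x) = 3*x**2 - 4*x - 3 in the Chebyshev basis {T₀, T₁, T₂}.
(-3/2)T₀ + (-4)T₁ + (3/2)T₂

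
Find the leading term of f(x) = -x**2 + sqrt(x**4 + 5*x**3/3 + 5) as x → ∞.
5*x/6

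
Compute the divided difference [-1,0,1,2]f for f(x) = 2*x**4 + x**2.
4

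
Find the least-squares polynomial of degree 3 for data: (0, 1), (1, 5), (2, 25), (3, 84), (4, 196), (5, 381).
7/6 + (41/252)x + (1/42)x² + (109/36)x³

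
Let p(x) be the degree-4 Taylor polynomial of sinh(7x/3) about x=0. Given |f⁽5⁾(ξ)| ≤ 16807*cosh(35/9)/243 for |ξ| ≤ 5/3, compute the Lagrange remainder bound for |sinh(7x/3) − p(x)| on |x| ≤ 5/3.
10504375*cosh(35/9)/1417176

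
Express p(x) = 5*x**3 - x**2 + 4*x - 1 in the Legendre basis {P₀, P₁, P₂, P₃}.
(-4/3)P₀ + (7)P₁ + (-2/3)P₂ + (2)P₃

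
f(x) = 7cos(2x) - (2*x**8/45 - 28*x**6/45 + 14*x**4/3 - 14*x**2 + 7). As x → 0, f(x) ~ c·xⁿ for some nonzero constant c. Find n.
10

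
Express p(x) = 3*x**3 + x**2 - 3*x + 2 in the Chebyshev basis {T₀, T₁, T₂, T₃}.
(5/2)T₀ + (-3/4)T₁ + (1/2)T₂ + (3/4)T₃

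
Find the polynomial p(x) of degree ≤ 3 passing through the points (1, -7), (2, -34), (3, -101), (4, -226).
-3*x**3 - 2*x**2 - 2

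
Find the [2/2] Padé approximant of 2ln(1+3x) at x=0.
3*x*(3*x + 2)/(3*x**2/2 + 3*x + 1)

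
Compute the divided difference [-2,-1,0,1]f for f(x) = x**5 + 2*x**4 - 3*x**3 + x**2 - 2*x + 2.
-2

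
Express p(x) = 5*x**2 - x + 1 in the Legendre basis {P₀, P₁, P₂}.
(8/3)P₀ - P₁ + (10/3)P₂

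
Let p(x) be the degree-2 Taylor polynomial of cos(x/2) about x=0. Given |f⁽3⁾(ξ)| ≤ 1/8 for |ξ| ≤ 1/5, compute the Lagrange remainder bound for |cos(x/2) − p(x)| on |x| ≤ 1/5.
1/6000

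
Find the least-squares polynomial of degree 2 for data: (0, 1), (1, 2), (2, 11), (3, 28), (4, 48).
4/7 + (-8/7)x + (23/7)x²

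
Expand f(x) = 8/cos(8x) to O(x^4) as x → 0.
8 + 256*x**2 + O(x**4)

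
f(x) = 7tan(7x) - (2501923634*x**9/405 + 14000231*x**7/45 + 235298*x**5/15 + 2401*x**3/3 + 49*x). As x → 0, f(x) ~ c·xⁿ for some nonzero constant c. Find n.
11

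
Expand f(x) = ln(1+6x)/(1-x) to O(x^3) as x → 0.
6*x - 12*x**2 + O(x**3)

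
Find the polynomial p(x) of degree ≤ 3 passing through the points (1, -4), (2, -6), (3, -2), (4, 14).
x**3 - 3*x**2 - 2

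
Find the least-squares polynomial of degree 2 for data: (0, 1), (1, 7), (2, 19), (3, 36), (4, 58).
31/35 + (261/70)x + (37/14)x²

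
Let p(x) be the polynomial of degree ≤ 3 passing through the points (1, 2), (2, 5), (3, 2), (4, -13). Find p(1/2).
1/8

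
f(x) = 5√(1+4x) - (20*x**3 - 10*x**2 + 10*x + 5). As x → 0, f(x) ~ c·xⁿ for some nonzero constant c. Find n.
4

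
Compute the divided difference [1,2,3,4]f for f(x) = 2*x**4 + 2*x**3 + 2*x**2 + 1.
22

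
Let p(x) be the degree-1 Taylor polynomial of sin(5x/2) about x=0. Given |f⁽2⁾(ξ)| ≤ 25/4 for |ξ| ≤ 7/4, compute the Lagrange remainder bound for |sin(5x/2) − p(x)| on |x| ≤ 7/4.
1225/128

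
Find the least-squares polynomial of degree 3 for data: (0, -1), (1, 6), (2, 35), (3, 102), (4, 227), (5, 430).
-73/63 + (713/189)x + (47/63)x² + (85/27)x³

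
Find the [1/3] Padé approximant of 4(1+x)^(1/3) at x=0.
(10*x/3 + 4)/(x**3/81 - x**2/18 + x/2 + 1)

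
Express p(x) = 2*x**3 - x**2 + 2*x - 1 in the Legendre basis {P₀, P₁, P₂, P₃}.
(-4/3)P₀ + (16/5)P₁ + (-2/3)P₂ + (4/5)P₃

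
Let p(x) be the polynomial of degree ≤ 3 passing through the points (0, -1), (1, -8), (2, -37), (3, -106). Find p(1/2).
-23/8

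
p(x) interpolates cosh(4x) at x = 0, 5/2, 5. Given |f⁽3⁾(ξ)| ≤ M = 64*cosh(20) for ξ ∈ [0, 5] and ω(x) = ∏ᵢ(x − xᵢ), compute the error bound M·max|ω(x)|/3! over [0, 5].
1000*sqrt(3)*cosh(20)/27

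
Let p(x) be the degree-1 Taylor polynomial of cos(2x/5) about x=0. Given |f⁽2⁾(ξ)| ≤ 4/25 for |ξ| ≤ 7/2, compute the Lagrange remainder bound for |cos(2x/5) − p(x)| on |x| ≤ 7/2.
49/50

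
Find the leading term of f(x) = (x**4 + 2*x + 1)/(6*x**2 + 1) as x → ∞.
x**2/6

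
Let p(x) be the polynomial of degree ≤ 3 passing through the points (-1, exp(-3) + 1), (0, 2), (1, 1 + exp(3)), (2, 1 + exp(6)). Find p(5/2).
(-5 + (-35*exp(3) + 37 + 35*exp(6))*exp(3))*exp(-3)/16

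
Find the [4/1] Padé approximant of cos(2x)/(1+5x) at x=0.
(2*x**4/3 - 2*x**2 + 1)/(5*x + 1)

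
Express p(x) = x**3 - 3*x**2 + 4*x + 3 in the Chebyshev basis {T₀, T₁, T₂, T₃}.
(3/2)T₀ + (19/4)T₁ + (-3/2)T₂ + (1/4)T₃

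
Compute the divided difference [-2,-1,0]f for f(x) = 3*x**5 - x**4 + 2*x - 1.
-52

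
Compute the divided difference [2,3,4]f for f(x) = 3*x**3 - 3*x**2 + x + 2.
24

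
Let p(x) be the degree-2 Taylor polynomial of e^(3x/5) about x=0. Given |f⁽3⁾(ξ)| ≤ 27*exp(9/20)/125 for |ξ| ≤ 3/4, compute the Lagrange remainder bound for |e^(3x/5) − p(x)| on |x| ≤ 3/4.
243*exp(9/20)/16000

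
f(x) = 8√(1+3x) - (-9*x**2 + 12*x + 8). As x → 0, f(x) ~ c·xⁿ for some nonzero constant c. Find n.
3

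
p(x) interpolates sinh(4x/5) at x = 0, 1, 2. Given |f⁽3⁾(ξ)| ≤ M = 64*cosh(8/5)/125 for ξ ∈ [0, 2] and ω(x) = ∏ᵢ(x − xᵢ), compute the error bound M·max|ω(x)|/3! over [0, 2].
64*sqrt(3)*cosh(8/5)/3375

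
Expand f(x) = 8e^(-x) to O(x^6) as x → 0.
8 - 8*x + 4*x**2 - 4*x**3/3 + x**4/3 - x**5/15 + O(x**6)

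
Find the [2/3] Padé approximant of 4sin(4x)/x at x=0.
(16 - 448*x**2/15)/(4*x**2/5 + 1)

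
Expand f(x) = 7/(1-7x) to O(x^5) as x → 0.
7 + 49*x + 343*x**2 + 2401*x**3 + 16807*x**4 + O(x**5)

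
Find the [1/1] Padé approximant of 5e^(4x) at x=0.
(10*x + 5)/(1 - 2*x)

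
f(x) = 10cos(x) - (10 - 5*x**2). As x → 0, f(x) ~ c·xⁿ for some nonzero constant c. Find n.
4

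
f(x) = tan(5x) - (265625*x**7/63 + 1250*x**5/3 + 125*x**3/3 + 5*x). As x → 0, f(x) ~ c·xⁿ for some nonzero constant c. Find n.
9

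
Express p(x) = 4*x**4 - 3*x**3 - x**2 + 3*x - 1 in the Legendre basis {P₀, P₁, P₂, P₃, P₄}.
(-8/15)P₀ + (6/5)P₁ + (34/21)P₂ + (-6/5)P₃ + (32/35)P₄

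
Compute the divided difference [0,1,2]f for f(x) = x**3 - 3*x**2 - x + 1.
0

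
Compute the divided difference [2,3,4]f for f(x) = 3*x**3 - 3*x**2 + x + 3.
24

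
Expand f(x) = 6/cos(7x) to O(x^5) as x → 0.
6 + 147*x**2 + 12005*x**4/4 + O(x**5)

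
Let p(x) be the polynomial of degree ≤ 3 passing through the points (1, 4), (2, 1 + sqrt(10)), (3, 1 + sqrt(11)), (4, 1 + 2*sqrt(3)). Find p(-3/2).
-495*sqrt(10)/16 - 105*sqrt(3)/8 + 709/16 + 385*sqrt(11)/16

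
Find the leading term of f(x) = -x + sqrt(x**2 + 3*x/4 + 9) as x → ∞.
3/8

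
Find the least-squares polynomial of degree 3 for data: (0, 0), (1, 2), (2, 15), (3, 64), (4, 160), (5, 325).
13/63 + (-25/378)x + (-491/252)x² + (323/108)x³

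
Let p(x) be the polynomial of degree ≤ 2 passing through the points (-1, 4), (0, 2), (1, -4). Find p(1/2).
-1/2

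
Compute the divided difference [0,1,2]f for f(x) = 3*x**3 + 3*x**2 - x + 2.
12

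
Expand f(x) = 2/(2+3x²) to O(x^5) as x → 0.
1 - 3*x**2/2 + 9*x**4/4 + O(x**5)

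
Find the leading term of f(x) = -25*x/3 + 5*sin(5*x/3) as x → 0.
-625*x**3/162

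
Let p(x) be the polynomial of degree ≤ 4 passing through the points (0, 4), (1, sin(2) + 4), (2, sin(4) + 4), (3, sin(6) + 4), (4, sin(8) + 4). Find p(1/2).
7*sin(6)/32 - 5*sin(8)/128 - 35*sin(4)/64 + 35*sin(2)/32 + 4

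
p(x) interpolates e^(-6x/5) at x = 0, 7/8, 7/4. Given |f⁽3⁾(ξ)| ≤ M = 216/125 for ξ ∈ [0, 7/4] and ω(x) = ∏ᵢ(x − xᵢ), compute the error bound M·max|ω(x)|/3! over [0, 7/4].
343*sqrt(3)/8000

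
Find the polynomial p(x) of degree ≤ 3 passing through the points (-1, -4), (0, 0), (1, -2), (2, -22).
-2*x**3 - 3*x**2 + 3*x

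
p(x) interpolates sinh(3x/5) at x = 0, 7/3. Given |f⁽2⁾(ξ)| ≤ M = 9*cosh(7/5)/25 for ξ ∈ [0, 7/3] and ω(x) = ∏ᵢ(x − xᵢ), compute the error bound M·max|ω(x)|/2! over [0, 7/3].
49*cosh(7/5)/200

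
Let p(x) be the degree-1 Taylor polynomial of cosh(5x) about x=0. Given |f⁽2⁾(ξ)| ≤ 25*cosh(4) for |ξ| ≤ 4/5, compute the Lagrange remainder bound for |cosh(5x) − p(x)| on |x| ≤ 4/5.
8*cosh(4)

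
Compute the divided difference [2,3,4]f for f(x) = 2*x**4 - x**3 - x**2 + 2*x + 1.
100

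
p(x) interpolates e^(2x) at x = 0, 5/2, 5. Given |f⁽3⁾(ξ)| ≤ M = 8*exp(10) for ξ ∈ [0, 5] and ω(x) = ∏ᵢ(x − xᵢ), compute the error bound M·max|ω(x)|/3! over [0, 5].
125*sqrt(3)*exp(10)/27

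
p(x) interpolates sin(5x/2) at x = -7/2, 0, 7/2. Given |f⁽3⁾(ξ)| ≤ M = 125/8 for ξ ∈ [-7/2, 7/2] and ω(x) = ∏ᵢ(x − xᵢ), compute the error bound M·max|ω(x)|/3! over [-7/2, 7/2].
42875*sqrt(3)/1728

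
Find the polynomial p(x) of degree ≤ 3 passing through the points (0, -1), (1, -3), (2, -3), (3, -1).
x**2 - 3*x - 1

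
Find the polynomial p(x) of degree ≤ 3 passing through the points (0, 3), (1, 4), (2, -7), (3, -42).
-2*x**3 + 3*x + 3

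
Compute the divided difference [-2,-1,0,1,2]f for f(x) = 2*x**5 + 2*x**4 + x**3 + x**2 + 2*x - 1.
2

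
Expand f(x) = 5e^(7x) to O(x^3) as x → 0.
5 + 35*x + 245*x**2/2 + O(x**3)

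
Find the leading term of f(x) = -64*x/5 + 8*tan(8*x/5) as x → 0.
4096*x**3/375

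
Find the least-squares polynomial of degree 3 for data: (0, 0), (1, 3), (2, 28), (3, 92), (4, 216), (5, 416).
(-65/42)x + (43/28)x² + (37/12)x³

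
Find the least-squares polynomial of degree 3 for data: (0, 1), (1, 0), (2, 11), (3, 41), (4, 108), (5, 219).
115/126 + (-1207/756)x + (-31/36)x² + (107/54)x³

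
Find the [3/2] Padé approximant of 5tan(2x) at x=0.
(-8*x**3/3 + 10*x)/(1 - 8*x**2/5)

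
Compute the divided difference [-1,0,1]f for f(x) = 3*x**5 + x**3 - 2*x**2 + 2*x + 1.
-2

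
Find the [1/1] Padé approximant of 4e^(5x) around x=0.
(10*x + 4)/(1 - 5*x/2)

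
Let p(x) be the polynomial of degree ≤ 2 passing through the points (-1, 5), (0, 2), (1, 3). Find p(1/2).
2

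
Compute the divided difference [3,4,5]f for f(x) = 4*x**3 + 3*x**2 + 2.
51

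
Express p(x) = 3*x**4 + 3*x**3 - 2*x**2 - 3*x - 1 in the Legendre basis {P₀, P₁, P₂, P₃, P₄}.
(-16/15)P₀ + (-6/5)P₁ + (8/21)P₂ + (6/5)P₃ + (24/35)P₄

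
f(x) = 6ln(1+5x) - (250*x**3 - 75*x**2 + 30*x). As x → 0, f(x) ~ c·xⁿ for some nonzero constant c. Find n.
4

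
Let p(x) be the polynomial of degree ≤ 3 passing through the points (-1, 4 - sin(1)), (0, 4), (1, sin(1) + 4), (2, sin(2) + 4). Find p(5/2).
-15*sin(1)/8 + 35*sin(2)/16 + 4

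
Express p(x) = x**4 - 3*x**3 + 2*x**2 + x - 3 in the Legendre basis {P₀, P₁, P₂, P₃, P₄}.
(-32/15)P₀ + (-4/5)P₁ + (40/21)P₂ + (-6/5)P₃ + (8/35)P₄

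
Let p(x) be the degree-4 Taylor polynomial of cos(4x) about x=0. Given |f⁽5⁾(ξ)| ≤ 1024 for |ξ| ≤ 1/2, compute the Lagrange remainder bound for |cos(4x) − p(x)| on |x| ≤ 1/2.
4/15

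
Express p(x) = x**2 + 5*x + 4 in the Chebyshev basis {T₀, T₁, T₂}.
(9/2)T₀ + (5)T₁ + (1/2)T₂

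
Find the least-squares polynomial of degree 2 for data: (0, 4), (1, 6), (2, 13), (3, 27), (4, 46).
142/35 + (-17/14)x + (41/14)x²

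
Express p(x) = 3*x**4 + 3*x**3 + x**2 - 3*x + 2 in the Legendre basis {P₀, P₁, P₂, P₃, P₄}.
(44/15)P₀ + (-6/5)P₁ + (50/21)P₂ + (6/5)P₃ + (24/35)P₄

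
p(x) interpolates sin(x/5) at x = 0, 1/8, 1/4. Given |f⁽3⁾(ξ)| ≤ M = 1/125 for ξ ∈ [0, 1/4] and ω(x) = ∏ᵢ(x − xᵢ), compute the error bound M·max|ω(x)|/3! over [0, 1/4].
sqrt(3)/1728000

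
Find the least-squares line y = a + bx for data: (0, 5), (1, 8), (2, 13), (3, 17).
a = 23/5, b = 41/10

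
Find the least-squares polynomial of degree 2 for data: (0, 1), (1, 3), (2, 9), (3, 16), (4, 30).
41/35 + (-3/70)x + (25/14)x²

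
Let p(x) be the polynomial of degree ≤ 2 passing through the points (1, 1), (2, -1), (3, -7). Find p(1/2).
1/2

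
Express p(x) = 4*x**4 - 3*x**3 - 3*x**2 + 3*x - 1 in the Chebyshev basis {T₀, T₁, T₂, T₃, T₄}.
-T₀ + (3/4)T₁ + (1/2)T₂ + (-3/4)T₃ + (1/2)T₄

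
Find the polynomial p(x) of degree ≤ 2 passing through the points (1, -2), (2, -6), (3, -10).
2 - 4*x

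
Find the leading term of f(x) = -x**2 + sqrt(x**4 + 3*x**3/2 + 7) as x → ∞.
3*x/4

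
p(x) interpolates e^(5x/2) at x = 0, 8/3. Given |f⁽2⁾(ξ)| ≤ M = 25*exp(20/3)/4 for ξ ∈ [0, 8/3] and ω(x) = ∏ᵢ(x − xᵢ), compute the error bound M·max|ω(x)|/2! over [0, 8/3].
50*exp(20/3)/9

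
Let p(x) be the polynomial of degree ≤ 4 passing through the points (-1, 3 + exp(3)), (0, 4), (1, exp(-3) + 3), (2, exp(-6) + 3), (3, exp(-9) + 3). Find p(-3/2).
(-36*exp(9) - 180*exp(3) + 35 + 378*exp(6) + 315*exp(12))*exp(-9)/128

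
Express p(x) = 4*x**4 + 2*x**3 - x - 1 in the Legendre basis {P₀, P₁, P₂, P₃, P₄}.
(-1/5)P₀ + (1/5)P₁ + (16/7)P₂ + (4/5)P₃ + (32/35)P₄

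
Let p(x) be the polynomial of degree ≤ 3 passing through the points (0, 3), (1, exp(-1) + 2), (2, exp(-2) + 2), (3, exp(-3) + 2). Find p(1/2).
(-5*e + 1 + 15*exp(2) + 37*exp(3))*exp(-3)/16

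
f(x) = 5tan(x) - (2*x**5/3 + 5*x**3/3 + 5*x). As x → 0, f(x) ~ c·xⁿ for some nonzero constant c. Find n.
7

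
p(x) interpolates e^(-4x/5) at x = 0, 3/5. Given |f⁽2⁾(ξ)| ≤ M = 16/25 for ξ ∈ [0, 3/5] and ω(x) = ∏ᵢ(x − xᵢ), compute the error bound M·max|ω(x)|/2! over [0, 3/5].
18/625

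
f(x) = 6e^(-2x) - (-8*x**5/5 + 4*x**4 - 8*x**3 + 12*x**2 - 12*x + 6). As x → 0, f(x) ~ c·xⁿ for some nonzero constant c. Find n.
6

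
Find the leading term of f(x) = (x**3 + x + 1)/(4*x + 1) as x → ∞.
x**2/4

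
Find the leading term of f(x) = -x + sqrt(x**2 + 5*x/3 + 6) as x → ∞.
5/6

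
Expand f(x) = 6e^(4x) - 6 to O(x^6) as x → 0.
24*x + 48*x**2 + 64*x**3 + 64*x**4 + 256*x**5/5 + O(x**6)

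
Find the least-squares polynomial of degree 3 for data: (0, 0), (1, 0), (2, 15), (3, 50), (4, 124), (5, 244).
-11/63 + (-239/189)x + (13/63)x² + (53/27)x³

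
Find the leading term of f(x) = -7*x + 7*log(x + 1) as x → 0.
-7*x**2/2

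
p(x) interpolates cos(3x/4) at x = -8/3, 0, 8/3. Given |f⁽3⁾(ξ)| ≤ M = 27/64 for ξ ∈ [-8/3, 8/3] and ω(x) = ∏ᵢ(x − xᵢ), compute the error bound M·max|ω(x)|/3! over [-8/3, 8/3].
8*sqrt(3)/27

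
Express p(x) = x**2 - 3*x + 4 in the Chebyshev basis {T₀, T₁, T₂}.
(9/2)T₀ + (-3)T₁ + (1/2)T₂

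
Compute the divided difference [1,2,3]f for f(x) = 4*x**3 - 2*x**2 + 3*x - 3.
22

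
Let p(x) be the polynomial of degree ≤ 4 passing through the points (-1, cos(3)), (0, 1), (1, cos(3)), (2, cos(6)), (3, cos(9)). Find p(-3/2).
693*cos(3)/128 - 105/32 - 45*cos(6)/32 + 35*cos(9)/128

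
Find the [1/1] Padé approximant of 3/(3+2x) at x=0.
1/(2*x/3 + 1)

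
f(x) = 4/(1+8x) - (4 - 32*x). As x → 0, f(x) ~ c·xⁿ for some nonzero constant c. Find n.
2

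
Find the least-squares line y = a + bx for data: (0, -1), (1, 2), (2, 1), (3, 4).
a = -3/5, b = 7/5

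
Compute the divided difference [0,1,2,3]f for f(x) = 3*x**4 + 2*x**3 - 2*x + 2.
20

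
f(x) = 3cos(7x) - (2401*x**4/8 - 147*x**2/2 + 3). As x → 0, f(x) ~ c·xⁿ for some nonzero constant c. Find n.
6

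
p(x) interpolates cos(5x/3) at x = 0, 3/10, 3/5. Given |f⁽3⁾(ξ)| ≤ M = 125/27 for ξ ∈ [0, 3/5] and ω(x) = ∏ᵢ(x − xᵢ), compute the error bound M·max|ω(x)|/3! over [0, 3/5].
sqrt(3)/216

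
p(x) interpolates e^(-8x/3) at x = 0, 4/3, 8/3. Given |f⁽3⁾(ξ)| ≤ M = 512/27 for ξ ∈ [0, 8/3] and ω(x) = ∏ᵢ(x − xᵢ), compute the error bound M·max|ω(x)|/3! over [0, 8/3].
32768*sqrt(3)/19683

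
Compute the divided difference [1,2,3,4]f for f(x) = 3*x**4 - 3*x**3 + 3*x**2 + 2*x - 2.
27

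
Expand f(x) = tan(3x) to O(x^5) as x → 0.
3*x + 9*x**3 + O(x**5)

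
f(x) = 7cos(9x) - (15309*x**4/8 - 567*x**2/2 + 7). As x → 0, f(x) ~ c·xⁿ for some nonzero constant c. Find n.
6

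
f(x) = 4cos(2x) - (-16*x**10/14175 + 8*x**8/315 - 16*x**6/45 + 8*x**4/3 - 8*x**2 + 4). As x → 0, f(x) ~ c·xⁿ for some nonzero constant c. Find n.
12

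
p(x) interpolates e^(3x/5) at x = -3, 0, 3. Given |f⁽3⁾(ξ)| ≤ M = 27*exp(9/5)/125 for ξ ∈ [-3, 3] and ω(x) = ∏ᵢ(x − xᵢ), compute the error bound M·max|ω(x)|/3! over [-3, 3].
27*sqrt(3)*exp(9/5)/125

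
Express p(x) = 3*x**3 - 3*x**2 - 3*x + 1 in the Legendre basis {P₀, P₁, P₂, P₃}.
(-6/5)P₁ + (-2)P₂ + (6/5)P₃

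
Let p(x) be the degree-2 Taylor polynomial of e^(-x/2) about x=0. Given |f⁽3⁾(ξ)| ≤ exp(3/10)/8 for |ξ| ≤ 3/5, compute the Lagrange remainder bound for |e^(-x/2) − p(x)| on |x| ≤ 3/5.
9*exp(3/10)/2000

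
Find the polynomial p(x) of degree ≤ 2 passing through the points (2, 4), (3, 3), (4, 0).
-x**2 + 4*x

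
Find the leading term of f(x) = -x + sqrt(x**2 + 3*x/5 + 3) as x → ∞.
3/10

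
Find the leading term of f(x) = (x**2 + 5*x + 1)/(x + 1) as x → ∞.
x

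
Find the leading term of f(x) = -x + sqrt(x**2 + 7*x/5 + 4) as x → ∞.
7/10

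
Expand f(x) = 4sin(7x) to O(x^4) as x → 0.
28*x - 686*x**3/3 + O(x**4)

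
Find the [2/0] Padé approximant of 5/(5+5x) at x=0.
x**2 - x + 1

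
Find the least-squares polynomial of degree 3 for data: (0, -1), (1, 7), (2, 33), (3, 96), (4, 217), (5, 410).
-6/7 + (89/21)x + (5/28)x² + (37/12)x³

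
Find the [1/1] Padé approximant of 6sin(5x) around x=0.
30*x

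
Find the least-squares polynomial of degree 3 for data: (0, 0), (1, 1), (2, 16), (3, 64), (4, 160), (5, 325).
-2/63 + (-23/189)x + (-113/63)x² + (80/27)x³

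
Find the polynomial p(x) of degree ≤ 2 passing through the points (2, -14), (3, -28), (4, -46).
-2*x**2 - 4*x + 2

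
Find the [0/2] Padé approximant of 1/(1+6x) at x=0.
1/(6*x + 1)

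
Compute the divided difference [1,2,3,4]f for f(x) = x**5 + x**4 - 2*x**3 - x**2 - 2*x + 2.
73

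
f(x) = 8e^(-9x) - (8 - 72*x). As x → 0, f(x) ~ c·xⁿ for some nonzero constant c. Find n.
2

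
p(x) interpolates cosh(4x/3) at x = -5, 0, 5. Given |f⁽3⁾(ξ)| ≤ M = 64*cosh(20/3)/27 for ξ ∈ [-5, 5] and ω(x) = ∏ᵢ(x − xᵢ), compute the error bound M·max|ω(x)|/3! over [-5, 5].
8000*sqrt(3)*cosh(20/3)/729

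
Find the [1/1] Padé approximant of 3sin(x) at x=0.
3*x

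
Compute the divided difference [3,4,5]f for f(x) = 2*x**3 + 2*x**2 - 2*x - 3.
26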